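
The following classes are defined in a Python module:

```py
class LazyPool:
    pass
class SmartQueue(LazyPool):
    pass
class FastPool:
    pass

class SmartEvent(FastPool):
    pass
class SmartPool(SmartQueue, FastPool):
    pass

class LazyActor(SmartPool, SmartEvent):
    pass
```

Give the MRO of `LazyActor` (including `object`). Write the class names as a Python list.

L[LazyActor] = LazyActor + merge(L[SmartPool], L[SmartEvent], [SmartPool SmartEvent])
  take SmartPool:  [SmartPool SmartQueue LazyPool FastPool object] + [SmartEvent FastPool object] + [SmartPool SmartEvent]
  take SmartQueue:  [SmartQueue LazyPool FastPool object] + [SmartEvent FastPool object] + [SmartEvent]
  take LazyPool:  [LazyPool FastPool object] + [SmartEvent FastPool object] + [SmartEvent]
  take SmartEvent:  [FastPool object] + [SmartEvent FastPool object] + [SmartEvent]
  take FastPool:  [FastPool object] + [FastPool object]
  take object:  [object] + [object]

[LazyActor, SmartPool, SmartQueue, LazyPool, SmartEvent, FastPool, object]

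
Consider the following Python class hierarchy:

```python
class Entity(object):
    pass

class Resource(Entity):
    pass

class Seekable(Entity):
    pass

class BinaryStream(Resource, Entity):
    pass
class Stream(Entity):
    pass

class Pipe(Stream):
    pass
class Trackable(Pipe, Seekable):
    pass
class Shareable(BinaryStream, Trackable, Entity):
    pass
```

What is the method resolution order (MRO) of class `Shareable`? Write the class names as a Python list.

L[Shareable] = Shareable + merge(L[BinaryStream], L[Trackable], L[Entity], [BinaryStream Trackable Entity])
  take BinaryStream:  [BinaryStream Resource Entity object] + [Trackable Pipe Stream Seekable Entity object] + [Entity object] + [BinaryStream Trackable Entity]
  take Resource:  [Resource Entity object] + [Trackable Pipe Stream Seekable Entity object] + [Entity object] + [Trackable Entity]
  take Trackable:  [Entity object] + [Trackable Pipe Stream Seekable Entity object] + [Entity object] + [Trackable Entity]
  take Pipe:  [Entity object] + [Pipe Stream Seekable Entity object] + [Entity object] + [Entity]
  take Stream:  [Entity object] + [Stream Seekable Entity object] + [Entity object] + [Entity]
  take Seekable:  [Entity object] + [Seekable Entity object] + [Entity object] + [Entity]
  take Entity:  [Entity object] + [Entity object] + [Entity object] + [Entity]
  take object:  [object] + [object] + [object]

[Shareable, BinaryStream, Resource, Trackable, Pipe, Stream, Seekable, Entity, object]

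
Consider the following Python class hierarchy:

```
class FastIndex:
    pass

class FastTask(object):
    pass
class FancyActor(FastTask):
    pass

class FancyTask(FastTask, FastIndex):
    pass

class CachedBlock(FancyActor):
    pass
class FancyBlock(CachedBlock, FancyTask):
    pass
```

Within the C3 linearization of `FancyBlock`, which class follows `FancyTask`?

FastTask

L[FancyBlock] = FancyBlock + merge(L[CachedBlock], L[FancyTask], [CachedBlock FancyTask])
  take CachedBlock:  [CachedBlock FancyActor FastTask object] + [FancyTask FastTask FastIndex object] + [CachedBlock FancyTask]
  take FancyActor:  [FancyActor FastTask object] + [FancyTask FastTask FastIndex object] + [FancyTask]
  take FancyTask:  [FastTask object] + [FancyTask FastTask FastIndex object] + [FancyTask]
  take FastTask:  [FastTask object] + [FastTask FastIndex object]
  take FastIndex:  [object] + [FastIndex object]
  take object:  [object] + [object]
MRO: FancyBlock CachedBlock FancyActor FancyTask FastTask FastIndex object
FancyTask is at position 3; next is FastTask.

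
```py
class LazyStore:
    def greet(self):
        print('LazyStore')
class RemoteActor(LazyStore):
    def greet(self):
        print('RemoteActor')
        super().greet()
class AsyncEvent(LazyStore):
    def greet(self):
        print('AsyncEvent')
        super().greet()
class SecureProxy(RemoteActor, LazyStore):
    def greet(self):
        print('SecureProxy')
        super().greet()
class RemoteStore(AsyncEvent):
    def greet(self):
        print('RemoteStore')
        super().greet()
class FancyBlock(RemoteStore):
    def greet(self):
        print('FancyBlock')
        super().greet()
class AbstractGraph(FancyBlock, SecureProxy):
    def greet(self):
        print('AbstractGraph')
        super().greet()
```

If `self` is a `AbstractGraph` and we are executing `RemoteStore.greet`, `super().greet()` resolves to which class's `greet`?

L[AbstractGraph] = AbstractGraph + merge(L[FancyBlock], L[SecureProxy], [FancyBlock SecureProxy])
  take FancyBlock:  [FancyBlock RemoteStore AsyncEvent LazyStore object] + [SecureProxy RemoteActor LazyStore object] + [FancyBlock SecureProxy]
  take RemoteStore:  [RemoteStore AsyncEvent LazyStore object] + [SecureProxy RemoteActor LazyStore object] + [SecureProxy]
  take AsyncEvent:  [AsyncEvent LazyStore object] + [SecureProxy RemoteActor LazyStore object] + [SecureProxy]
  take SecureProxy:  [LazyStore object] + [SecureProxy RemoteActor LazyStore object] + [SecureProxy]
  take RemoteActor:  [LazyStore object] + [RemoteActor LazyStore object]
  take LazyStore:  [LazyStore object] + [LazyStore object]
  take object:  [object] + [object]
MRO: AbstractGraph FancyBlock RemoteStore AsyncEvent SecureProxy RemoteActor LazyStore object
super() in RemoteStore.greet on a AbstractGraph instance goes to the class after RemoteStore in AbstractGraph's MRO: AsyncEvent.

AsyncEvent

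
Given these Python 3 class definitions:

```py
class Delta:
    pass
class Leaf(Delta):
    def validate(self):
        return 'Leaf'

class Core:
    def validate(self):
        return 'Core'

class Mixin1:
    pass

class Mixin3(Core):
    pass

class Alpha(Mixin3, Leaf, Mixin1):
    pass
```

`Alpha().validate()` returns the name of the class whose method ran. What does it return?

Core

L[Alpha] = Alpha + merge(L[Mixin3], L[Leaf], L[Mixin1], [Mixin3 Leaf Mixin1])
  take Mixin3:  [Mixin3 Core object] + [Leaf Delta object] + [Mixin1 object] + [Mixin3 Leaf Mixin1]
  take Core:  [Core object] + [Leaf Delta object] + [Mixin1 object] + [Leaf Mixin1]
  take Leaf:  [object] + [Leaf Delta object] + [Mixin1 object] + [Leaf Mixin1]
  take Delta:  [object] + [Delta object] + [Mixin1 object] + [Mixin1]
  take Mixin1:  [object] + [object] + [Mixin1 object] + [Mixin1]
  take object:  [object] + [object] + [object]
MRO: Alpha Mixin3 Core Leaf Delta Mixin1 object
validate is defined in: Core, Leaf. First along the MRO is Core.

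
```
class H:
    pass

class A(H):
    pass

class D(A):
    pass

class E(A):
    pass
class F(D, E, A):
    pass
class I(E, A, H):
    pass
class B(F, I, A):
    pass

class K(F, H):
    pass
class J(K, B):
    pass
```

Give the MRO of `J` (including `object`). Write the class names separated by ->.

J -> K -> B -> F -> D -> I -> E -> A -> H -> object

L[J] = J + merge(L[K], L[B], [K B])
  take K:  [K F D E A H object] + [B F D I E A H object] + [K B]
  take B:  [F D E A H object] + [B F D I E A H object] + [B]
  take F:  [F D E A H object] + [F D I E A H object]
  take D:  [D E A H object] + [D I E A H object]
  take I:  [E A H object] + [I E A H object]
  take E:  [E A H object] + [E A H object]
  take A:  [A H object] + [A H object]
  take H:  [H object] + [H object]
  take object:  [object] + [object]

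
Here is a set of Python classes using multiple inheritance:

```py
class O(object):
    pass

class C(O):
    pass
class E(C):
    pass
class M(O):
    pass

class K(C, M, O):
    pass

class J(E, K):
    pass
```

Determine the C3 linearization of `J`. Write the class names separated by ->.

L[J] = J + merge(L[E], L[K], [E K])
  take E:  [E C O object] + [K C M O object] + [E K]
  take K:  [C O object] + [K C M O object] + [K]
  take C:  [C O object] + [C M O object]
  take M:  [O object] + [M O object]
  take O:  [O object] + [O object]
  take object:  [object] + [object]

J -> E -> K -> C -> M -> O -> object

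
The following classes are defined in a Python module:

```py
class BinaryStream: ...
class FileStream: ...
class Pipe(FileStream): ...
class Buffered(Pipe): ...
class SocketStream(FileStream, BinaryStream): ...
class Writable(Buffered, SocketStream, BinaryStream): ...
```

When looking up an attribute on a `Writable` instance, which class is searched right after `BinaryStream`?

L[Writable] = Writable + merge(L[Buffered], L[SocketStream], L[BinaryStream], [Buffered SocketStream BinaryStream])
  take Buffered:  [Buffered Pipe FileStream object] + [SocketStream FileStream BinaryStream object] + [BinaryStream object] + [Buffered SocketStream BinaryStream]
  take Pipe:  [Pipe FileStream object] + [SocketStream FileStream BinaryStream object] + [BinaryStream object] + [SocketStream BinaryStream]
  take SocketStream:  [FileStream object] + [SocketStream FileStream BinaryStream object] + [BinaryStream object] + [SocketStream BinaryStream]
  take FileStream:  [FileStream object] + [FileStream BinaryStream object] + [BinaryStream object] + [BinaryStream]
  take BinaryStream:  [object] + [BinaryStream object] + [BinaryStream object] + [BinaryStream]
  take object:  [object] + [object] + [object]
MRO: Writable Buffered Pipe SocketStream FileStream BinaryStream object
BinaryStream is at position 5; next is object.

object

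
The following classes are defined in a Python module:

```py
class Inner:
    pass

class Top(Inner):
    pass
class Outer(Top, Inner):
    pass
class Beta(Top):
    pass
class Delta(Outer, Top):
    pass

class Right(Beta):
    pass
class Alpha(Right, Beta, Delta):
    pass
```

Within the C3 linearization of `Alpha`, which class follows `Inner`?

L[Alpha] = Alpha + merge(L[Right], L[Beta], L[Delta], [Right Beta Delta])
  take Right:  [Right Beta Top Inner object] + [Beta Top Inner object] + [Delta Outer Top Inner object] + [Right Beta Delta]
  take Beta:  [Beta Top Inner object] + [Beta Top Inner object] + [Delta Outer Top Inner object] + [Beta Delta]
  take Delta:  [Top Inner object] + [Top Inner object] + [Delta Outer Top Inner object] + [Delta]
  take Outer:  [Top Inner object] + [Top Inner object] + [Outer Top Inner object]
  take Top:  [Top Inner object] + [Top Inner object] + [Top Inner object]
  take Inner:  [Inner object] + [Inner object] + [Inner object]
  take object:  [object] + [object] + [object]
MRO: Alpha Right Beta Delta Outer Top Inner object
Inner is at position 6; next is object.

object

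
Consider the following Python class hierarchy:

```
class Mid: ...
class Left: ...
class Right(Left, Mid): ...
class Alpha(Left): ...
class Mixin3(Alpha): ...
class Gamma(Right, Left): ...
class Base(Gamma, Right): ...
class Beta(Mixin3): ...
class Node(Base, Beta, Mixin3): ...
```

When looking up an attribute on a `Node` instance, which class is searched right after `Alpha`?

L[Node] = Node + merge(L[Base], L[Beta], L[Mixin3], [Base Beta Mixin3])
  take Base:  [Base Gamma Right Left Mid object] + [Beta Mixin3 Alpha Left object] + [Mixin3 Alpha Left object] + [Base Beta Mixin3]
  take Gamma:  [Gamma Right Left Mid object] + [Beta Mixin3 Alpha Left object] + [Mixin3 Alpha Left object] + [Beta Mixin3]
  take Right:  [Right Left Mid object] + [Beta Mixin3 Alpha Left object] + [Mixin3 Alpha Left object] + [Beta Mixin3]
  take Beta:  [Left Mid object] + [Beta Mixin3 Alpha Left object] + [Mixin3 Alpha Left object] + [Beta Mixin3]
  take Mixin3:  [Left Mid object] + [Mixin3 Alpha Left object] + [Mixin3 Alpha Left object] + [Mixin3]
  take Alpha:  [Left Mid object] + [Alpha Left object] + [Alpha Left object]
  take Left:  [Left Mid object] + [Left object] + [Left object]
  take Mid:  [Mid object] + [object] + [object]
  take object:  [object] + [object] + [object]
MRO: Node Base Gamma Right Beta Mixin3 Alpha Left Mid object
Alpha is at position 6; next is Left.

Left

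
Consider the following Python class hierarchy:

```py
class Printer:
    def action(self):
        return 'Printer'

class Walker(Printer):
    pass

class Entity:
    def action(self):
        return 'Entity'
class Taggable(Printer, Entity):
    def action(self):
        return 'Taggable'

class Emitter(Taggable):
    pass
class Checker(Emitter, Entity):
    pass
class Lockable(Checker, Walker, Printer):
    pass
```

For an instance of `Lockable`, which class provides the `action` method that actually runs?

Taggable

L[Lockable] = Lockable + merge(L[Checker], L[Walker], L[Printer], [Checker Walker Printer])
  take Checker:  [Checker Emitter Taggable Printer Entity object] + [Walker Printer object] + [Printer object] + [Checker Walker Printer]
  take Emitter:  [Emitter Taggable Printer Entity object] + [Walker Printer object] + [Printer object] + [Walker Printer]
  take Taggable:  [Taggable Printer Entity object] + [Walker Printer object] + [Printer object] + [Walker Printer]
  take Walker:  [Printer Entity object] + [Walker Printer object] + [Printer object] + [Walker Printer]
  take Printer:  [Printer Entity object] + [Printer object] + [Printer object] + [Printer]
  take Entity:  [Entity object] + [object] + [object]
  take object:  [object] + [object] + [object]
MRO: Lockable Checker Emitter Taggable Walker Printer Entity object
action is defined in: Entity, Printer, Taggable. First along the MRO is Taggable.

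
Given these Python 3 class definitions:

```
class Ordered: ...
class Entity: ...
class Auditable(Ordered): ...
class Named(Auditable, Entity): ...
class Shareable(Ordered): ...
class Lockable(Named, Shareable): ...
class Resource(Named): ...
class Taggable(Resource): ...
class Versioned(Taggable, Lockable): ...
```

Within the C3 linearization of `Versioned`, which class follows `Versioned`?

L[Versioned] = Versioned + merge(L[Taggable], L[Lockable], [Taggable Lockable])
  take Taggable:  [Taggable Resource Named Auditable Ordered Entity object] + [Lockable Named Auditable Shareable Ordered Entity object] + [Taggable Lockable]
  take Resource:  [Resource Named Auditable Ordered Entity object] + [Lockable Named Auditable Shareable Ordered Entity object] + [Lockable]
  take Lockable:  [Named Auditable Ordered Entity object] + [Lockable Named Auditable Shareable Ordered Entity object] + [Lockable]
  take Named:  [Named Auditable Ordered Entity object] + [Named Auditable Shareable Ordered Entity object]
  take Auditable:  [Auditable Ordered Entity object] + [Auditable Shareable Ordered Entity object]
  take Shareable:  [Ordered Entity object] + [Shareable Ordered Entity object]
  take Ordered:  [Ordered Entity object] + [Ordered Entity object]
  take Entity:  [Entity object] + [Entity object]
  take object:  [object] + [object]
MRO: Versioned Taggable Resource Lockable Named Auditable Shareable Ordered Entity object
Versioned is at position 0; next is Taggable.

Taggable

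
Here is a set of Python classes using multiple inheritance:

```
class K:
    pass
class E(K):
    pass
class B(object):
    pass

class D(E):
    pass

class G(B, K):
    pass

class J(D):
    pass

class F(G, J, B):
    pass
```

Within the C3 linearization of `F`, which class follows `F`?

G

L[F] = F + merge(L[G], L[J], L[B], [G J B])
  take G:  [G B K object] + [J D E K object] + [B object] + [G J B]
  take J:  [B K object] + [J D E K object] + [B object] + [J B]
  take B:  [B K object] + [D E K object] + [B object] + [B]
  take D:  [K object] + [D E K object] + [object]
  take E:  [K object] + [E K object] + [object]
  take K:  [K object] + [K object] + [object]
  take object:  [object] + [object] + [object]
MRO: F G J B D E K object
F is at position 0; next is G.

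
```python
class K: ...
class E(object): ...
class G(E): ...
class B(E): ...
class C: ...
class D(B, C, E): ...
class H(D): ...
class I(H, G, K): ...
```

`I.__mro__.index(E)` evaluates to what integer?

L[I] = I + merge(L[H], L[G], L[K], [H G K])
  take H:  [H D B C E object] + [G E object] + [K object] + [H G K]
  take D:  [D B C E object] + [G E object] + [K object] + [G K]
  take B:  [B C E object] + [G E object] + [K object] + [G K]
  take C:  [C E object] + [G E object] + [K object] + [G K]
  take G:  [E object] + [G E object] + [K object] + [G K]
  take E:  [E object] + [E object] + [K object] + [K]
  take K:  [object] + [object] + [K object] + [K]
  take object:  [object] + [object] + [object]
MRO: I H D B C G E K object
E sits at index 6.

6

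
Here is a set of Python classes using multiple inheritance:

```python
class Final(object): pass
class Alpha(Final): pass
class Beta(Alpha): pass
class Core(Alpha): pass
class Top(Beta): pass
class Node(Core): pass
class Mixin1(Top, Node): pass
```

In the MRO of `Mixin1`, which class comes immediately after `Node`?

Core

L[Mixin1] = Mixin1 + merge(L[Top], L[Node], [Top Node])
  take Top:  [Top Beta Alpha Final object] + [Node Core Alpha Final object] + [Top Node]
  take Beta:  [Beta Alpha Final object] + [Node Core Alpha Final object] + [Node]
  take Node:  [Alpha Final object] + [Node Core Alpha Final object] + [Node]
  take Core:  [Alpha Final object] + [Core Alpha Final object]
  take Alpha:  [Alpha Final object] + [Alpha Final object]
  take Final:  [Final object] + [Final object]
  take object:  [object] + [object]
MRO: Mixin1 Top Beta Node Core Alpha Final object
Node is at position 3; next is Core.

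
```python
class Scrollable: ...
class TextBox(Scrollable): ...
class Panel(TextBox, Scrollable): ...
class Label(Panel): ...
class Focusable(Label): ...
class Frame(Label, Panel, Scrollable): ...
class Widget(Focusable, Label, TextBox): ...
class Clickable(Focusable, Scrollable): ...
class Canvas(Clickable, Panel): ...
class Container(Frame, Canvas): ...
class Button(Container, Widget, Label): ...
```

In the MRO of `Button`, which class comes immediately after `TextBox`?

L[Button] = Button + merge(L[Container], L[Widget], L[Label], [Container Widget Label])
  take Container:  [Container Frame Canvas Clickable Focusable Label Panel TextBox Scrollable object] + [Widget Focusable Label Panel TextBox Scrollable object] + [Label Panel TextBox Scrollable object] + [Container Widget Label]
  take Frame:  [Frame Canvas Clickable Focusable Label Panel TextBox Scrollable object] + [Widget Focusable Label Panel TextBox Scrollable object] + [Label Panel TextBox Scrollable object] + [Widget Label]
  take Canvas:  [Canvas Clickable Focusable Label Panel TextBox Scrollable object] + [Widget Focusable Label Panel TextBox Scrollable object] + [Label Panel TextBox Scrollable object] + [Widget Label]
  take Clickable:  [Clickable Focusable Label Panel TextBox Scrollable object] + [Widget Focusable Label Panel TextBox Scrollable object] + [Label Panel TextBox Scrollable object] + [Widget Label]
  take Widget:  [Focusable Label Panel TextBox Scrollable object] + [Widget Focusable Label Panel TextBox Scrollable object] + [Label Panel TextBox Scrollable object] + [Widget Label]
  take Focusable:  [Focusable Label Panel TextBox Scrollable object] + [Focusable Label Panel TextBox Scrollable object] + [Label Panel TextBox Scrollable object] + [Label]
  take Label:  [Label Panel TextBox Scrollable object] + [Label Panel TextBox Scrollable object] + [Label Panel TextBox Scrollable object] + [Label]
  take Panel:  [Panel TextBox Scrollable object] + [Panel TextBox Scrollable object] + [Panel TextBox Scrollable object]
  take TextBox:  [TextBox Scrollable object] + [TextBox Scrollable object] + [TextBox Scrollable object]
  take Scrollable:  [Scrollable object] + [Scrollable object] + [Scrollable object]
  take object:  [object] + [object] + [object]
MRO: Button Container Frame Canvas Clickable Widget Focusable Label Panel TextBox Scrollable object
TextBox is at position 9; next is Scrollable.

Scrollable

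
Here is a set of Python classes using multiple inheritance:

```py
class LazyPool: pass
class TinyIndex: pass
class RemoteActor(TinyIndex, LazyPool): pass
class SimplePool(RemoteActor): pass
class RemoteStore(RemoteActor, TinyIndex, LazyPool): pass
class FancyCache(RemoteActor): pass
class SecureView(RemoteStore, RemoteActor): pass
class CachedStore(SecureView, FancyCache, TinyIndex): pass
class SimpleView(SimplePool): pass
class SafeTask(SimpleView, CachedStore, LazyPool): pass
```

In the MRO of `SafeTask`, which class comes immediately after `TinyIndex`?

LazyPool

L[SafeTask] = SafeTask + merge(L[SimpleView], L[CachedStore], L[LazyPool], [SimpleView CachedStore LazyPool])
  take SimpleView:  [SimpleView SimplePool RemoteActor TinyIndex LazyPool object] + [CachedStore SecureView RemoteStore FancyCache RemoteActor TinyIndex LazyPool object] + [LazyPool object] + [SimpleView CachedStore LazyPool]
  take SimplePool:  [SimplePool RemoteActor TinyIndex LazyPool object] + [CachedStore SecureView RemoteStore FancyCache RemoteActor TinyIndex LazyPool object] + [LazyPool object] + [CachedStore LazyPool]
  take CachedStore:  [RemoteActor TinyIndex LazyPool object] + [CachedStore SecureView RemoteStore FancyCache RemoteActor TinyIndex LazyPool object] + [LazyPool object] + [CachedStore LazyPool]
  take SecureView:  [RemoteActor TinyIndex LazyPool object] + [SecureView RemoteStore FancyCache RemoteActor TinyIndex LazyPool object] + [LazyPool object] + [LazyPool]
  take RemoteStore:  [RemoteActor TinyIndex LazyPool object] + [RemoteStore FancyCache RemoteActor TinyIndex LazyPool object] + [LazyPool object] + [LazyPool]
  take FancyCache:  [RemoteActor TinyIndex LazyPool object] + [FancyCache RemoteActor TinyIndex LazyPool object] + [LazyPool object] + [LazyPool]
  take RemoteActor:  [RemoteActor TinyIndex LazyPool object] + [RemoteActor TinyIndex LazyPool object] + [LazyPool object] + [LazyPool]
  take TinyIndex:  [TinyIndex LazyPool object] + [TinyIndex LazyPool object] + [LazyPool object] + [LazyPool]
  take LazyPool:  [LazyPool object] + [LazyPool object] + [LazyPool object] + [LazyPool]
  take object:  [object] + [object] + [object]
MRO: SafeTask SimpleView SimplePool CachedStore SecureView RemoteStore FancyCache RemoteActor TinyIndex LazyPool object
TinyIndex is at position 8; next is LazyPool.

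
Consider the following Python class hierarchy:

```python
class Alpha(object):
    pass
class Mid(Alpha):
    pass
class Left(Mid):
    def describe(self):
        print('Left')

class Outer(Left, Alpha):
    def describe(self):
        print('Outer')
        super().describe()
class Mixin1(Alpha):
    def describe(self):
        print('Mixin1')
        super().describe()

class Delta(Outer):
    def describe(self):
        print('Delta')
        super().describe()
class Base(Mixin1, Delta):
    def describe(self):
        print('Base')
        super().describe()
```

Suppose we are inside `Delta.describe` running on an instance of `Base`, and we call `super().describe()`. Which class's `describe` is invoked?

L[Base] = Base + merge(L[Mixin1], L[Delta], [Mixin1 Delta])
  take Mixin1:  [Mixin1 Alpha object] + [Delta Outer Left Mid Alpha object] + [Mixin1 Delta]
  take Delta:  [Alpha object] + [Delta Outer Left Mid Alpha object] + [Delta]
  take Outer:  [Alpha object] + [Outer Left Mid Alpha object]
  take Left:  [Alpha object] + [Left Mid Alpha object]
  take Mid:  [Alpha object] + [Mid Alpha object]
  take Alpha:  [Alpha object] + [Alpha object]
  take object:  [object] + [object]
MRO: Base Mixin1 Delta Outer Left Mid Alpha object
super() in Delta.describe on a Base instance goes to the class after Delta in Base's MRO: Outer.

Outer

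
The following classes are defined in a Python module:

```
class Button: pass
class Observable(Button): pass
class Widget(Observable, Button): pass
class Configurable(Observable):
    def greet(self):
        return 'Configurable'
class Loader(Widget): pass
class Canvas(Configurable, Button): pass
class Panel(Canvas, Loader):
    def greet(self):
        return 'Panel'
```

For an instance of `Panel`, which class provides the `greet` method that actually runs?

L[Panel] = Panel + merge(L[Canvas], L[Loader], [Canvas Loader])
  take Canvas:  [Canvas Configurable Observable Button object] + [Loader Widget Observable Button object] + [Canvas Loader]
  take Configurable:  [Configurable Observable Button object] + [Loader Widget Observable Button object] + [Loader]
  take Loader:  [Observable Button object] + [Loader Widget Observable Button object] + [Loader]
  take Widget:  [Observable Button object] + [Widget Observable Button object]
  take Observable:  [Observable Button object] + [Observable Button object]
  take Button:  [Button object] + [Button object]
  take object:  [object] + [object]
MRO: Panel Canvas Configurable Loader Widget Observable Button object
greet is defined in: Configurable, Panel. First along the MRO is Panel.

Panel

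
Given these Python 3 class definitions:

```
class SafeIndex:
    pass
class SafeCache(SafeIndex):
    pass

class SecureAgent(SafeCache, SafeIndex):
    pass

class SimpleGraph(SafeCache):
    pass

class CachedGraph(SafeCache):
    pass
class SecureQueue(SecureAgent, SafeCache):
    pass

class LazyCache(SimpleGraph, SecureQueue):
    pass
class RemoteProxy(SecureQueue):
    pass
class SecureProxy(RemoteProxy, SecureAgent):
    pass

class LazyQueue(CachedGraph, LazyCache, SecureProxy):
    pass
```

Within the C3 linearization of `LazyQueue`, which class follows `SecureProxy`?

L[LazyQueue] = LazyQueue + merge(L[CachedGraph], L[LazyCache], L[SecureProxy], [CachedGraph LazyCache SecureProxy])
  take CachedGraph:  [CachedGraph SafeCache SafeIndex object] + [LazyCache SimpleGraph SecureQueue SecureAgent SafeCache SafeIndex object] + [SecureProxy RemoteProxy SecureQueue SecureAgent SafeCache SafeIndex object] + [CachedGraph LazyCache SecureProxy]
  take LazyCache:  [SafeCache SafeIndex object] + [LazyCache SimpleGraph SecureQueue SecureAgent SafeCache SafeIndex object] + [SecureProxy RemoteProxy SecureQueue SecureAgent SafeCache SafeIndex object] + [LazyCache SecureProxy]
  take SimpleGraph:  [SafeCache SafeIndex object] + [SimpleGraph SecureQueue SecureAgent SafeCache SafeIndex object] + [SecureProxy RemoteProxy SecureQueue SecureAgent SafeCache SafeIndex object] + [SecureProxy]
  take SecureProxy:  [SafeCache SafeIndex object] + [SecureQueue SecureAgent SafeCache SafeIndex object] + [SecureProxy RemoteProxy SecureQueue SecureAgent SafeCache SafeIndex object] + [SecureProxy]
  take RemoteProxy:  [SafeCache SafeIndex object] + [SecureQueue SecureAgent SafeCache SafeIndex object] + [RemoteProxy SecureQueue SecureAgent SafeCache SafeIndex object]
  take SecureQueue:  [SafeCache SafeIndex object] + [SecureQueue SecureAgent SafeCache SafeIndex object] + [SecureQueue SecureAgent SafeCache SafeIndex object]
  take SecureAgent:  [SafeCache SafeIndex object] + [SecureAgent SafeCache SafeIndex object] + [SecureAgent SafeCache SafeIndex object]
  take SafeCache:  [SafeCache SafeIndex object] + [SafeCache SafeIndex object] + [SafeCache SafeIndex object]
  take SafeIndex:  [SafeIndex object] + [SafeIndex object] + [SafeIndex object]
  take object:  [object] + [object] + [object]
MRO: LazyQueue CachedGraph LazyCache SimpleGraph SecureProxy RemoteProxy SecureQueue SecureAgent SafeCache SafeIndex object
SecureProxy is at position 4; next is RemoteProxy.

RemoteProxy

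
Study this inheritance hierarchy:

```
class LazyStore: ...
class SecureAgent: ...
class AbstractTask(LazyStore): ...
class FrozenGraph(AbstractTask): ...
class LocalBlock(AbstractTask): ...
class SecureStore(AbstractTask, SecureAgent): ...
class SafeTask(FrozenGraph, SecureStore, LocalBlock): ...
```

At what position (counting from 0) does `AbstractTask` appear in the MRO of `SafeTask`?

L[SafeTask] = SafeTask + merge(L[FrozenGraph], L[SecureStore], L[LocalBlock], [FrozenGraph SecureStore LocalBlock])
  take FrozenGraph:  [FrozenGraph AbstractTask LazyStore object] + [SecureStore AbstractTask LazyStore SecureAgent object] + [LocalBlock AbstractTask LazyStore object] + [FrozenGraph SecureStore LocalBlock]
  take SecureStore:  [AbstractTask LazyStore object] + [SecureStore AbstractTask LazyStore SecureAgent object] + [LocalBlock AbstractTask LazyStore object] + [SecureStore LocalBlock]
  take LocalBlock:  [AbstractTask LazyStore object] + [AbstractTask LazyStore SecureAgent object] + [LocalBlock AbstractTask LazyStore object] + [LocalBlock]
  take AbstractTask:  [AbstractTask LazyStore object] + [AbstractTask LazyStore SecureAgent object] + [AbstractTask LazyStore object]
  take LazyStore:  [LazyStore object] + [LazyStore SecureAgent object] + [LazyStore object]
  take SecureAgent:  [object] + [SecureAgent object] + [object]
  take object:  [object] + [object] + [object]
MRO: SafeTask FrozenGraph SecureStore LocalBlock AbstractTask LazyStore SecureAgent object
AbstractTask sits at index 4.

4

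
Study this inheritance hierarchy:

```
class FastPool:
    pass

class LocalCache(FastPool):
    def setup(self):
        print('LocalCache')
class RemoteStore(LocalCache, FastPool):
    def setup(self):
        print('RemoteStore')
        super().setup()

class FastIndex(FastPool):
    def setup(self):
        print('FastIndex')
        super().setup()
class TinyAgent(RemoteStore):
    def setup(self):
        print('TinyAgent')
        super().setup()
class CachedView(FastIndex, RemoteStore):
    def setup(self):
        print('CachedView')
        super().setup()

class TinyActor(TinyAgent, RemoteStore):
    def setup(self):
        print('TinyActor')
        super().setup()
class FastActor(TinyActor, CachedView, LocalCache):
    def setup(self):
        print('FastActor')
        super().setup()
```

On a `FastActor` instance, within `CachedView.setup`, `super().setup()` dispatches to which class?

L[FastActor] = FastActor + merge(L[TinyActor], L[CachedView], L[LocalCache], [TinyActor CachedView LocalCache])
  take TinyActor:  [TinyActor TinyAgent RemoteStore LocalCache FastPool object] + [CachedView FastIndex RemoteStore LocalCache FastPool object] + [LocalCache FastPool object] + [TinyActor CachedView LocalCache]
  take TinyAgent:  [TinyAgent RemoteStore LocalCache FastPool object] + [CachedView FastIndex RemoteStore LocalCache FastPool object] + [LocalCache FastPool object] + [CachedView LocalCache]
  take CachedView:  [RemoteStore LocalCache FastPool object] + [CachedView FastIndex RemoteStore LocalCache FastPool object] + [LocalCache FastPool object] + [CachedView LocalCache]
  take FastIndex:  [RemoteStore LocalCache FastPool object] + [FastIndex RemoteStore LocalCache FastPool object] + [LocalCache FastPool object] + [LocalCache]
  take RemoteStore:  [RemoteStore LocalCache FastPool object] + [RemoteStore LocalCache FastPool object] + [LocalCache FastPool object] + [LocalCache]
  take LocalCache:  [LocalCache FastPool object] + [LocalCache FastPool object] + [LocalCache FastPool object] + [LocalCache]
  take FastPool:  [FastPool object] + [FastPool object] + [FastPool object]
  take object:  [object] + [object] + [object]
MRO: FastActor TinyActor TinyAgent CachedView FastIndex RemoteStore LocalCache FastPool object
super() in CachedView.setup on a FastActor instance goes to the class after CachedView in FastActor's MRO: FastIndex.

FastIndex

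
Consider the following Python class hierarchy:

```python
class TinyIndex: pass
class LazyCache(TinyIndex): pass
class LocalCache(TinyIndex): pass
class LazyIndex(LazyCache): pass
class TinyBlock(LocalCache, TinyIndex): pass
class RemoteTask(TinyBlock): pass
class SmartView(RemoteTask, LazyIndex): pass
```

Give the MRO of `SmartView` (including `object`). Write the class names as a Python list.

[SmartView, RemoteTask, TinyBlock, LocalCache, LazyIndex, LazyCache, TinyIndex, object]

L[SmartView] = SmartView + merge(L[RemoteTask], L[LazyIndex], [RemoteTask LazyIndex])
  take RemoteTask:  [RemoteTask TinyBlock LocalCache TinyIndex object] + [LazyIndex LazyCache TinyIndex object] + [RemoteTask LazyIndex]
  take TinyBlock:  [TinyBlock LocalCache TinyIndex object] + [LazyIndex LazyCache TinyIndex object] + [LazyIndex]
  take LocalCache:  [LocalCache TinyIndex object] + [LazyIndex LazyCache TinyIndex object] + [LazyIndex]
  take LazyIndex:  [TinyIndex object] + [LazyIndex LazyCache TinyIndex object] + [LazyIndex]
  take LazyCache:  [TinyIndex object] + [LazyCache TinyIndex object]
  take TinyIndex:  [TinyIndex object] + [TinyIndex object]
  take object:  [object] + [object]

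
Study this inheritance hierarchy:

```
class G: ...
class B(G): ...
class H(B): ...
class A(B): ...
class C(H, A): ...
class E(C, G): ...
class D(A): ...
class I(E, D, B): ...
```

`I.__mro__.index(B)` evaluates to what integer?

L[I] = I + merge(L[E], L[D], L[B], [E D B])
  take E:  [E C H A B G object] + [D A B G object] + [B G object] + [E D B]
  take C:  [C H A B G object] + [D A B G object] + [B G object] + [D B]
  take H:  [H A B G object] + [D A B G object] + [B G object] + [D B]
  take D:  [A B G object] + [D A B G object] + [B G object] + [D B]
  take A:  [A B G object] + [A B G object] + [B G object] + [B]
  take B:  [B G object] + [B G object] + [B G object] + [B]
  take G:  [G object] + [G object] + [G object]
  take object:  [object] + [object] + [object]
MRO: I E C H D A B G object
B sits at index 6.

6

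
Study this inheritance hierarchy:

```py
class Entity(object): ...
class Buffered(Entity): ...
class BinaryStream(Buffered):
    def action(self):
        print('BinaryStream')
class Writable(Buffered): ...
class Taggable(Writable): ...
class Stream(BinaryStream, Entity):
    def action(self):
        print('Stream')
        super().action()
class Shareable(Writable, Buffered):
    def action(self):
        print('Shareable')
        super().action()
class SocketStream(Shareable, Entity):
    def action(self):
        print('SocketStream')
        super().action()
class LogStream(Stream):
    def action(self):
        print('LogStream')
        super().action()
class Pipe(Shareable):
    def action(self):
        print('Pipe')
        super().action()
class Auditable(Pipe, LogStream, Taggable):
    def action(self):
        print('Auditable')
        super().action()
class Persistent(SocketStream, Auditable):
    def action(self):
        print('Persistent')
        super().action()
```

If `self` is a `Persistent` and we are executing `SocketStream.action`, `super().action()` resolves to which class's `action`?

L[Persistent] = Persistent + merge(L[SocketStream], L[Auditable], [SocketStream Auditable])
  take SocketStream:  [SocketStream Shareable Writable Buffered Entity object] + [Auditable Pipe Shareable LogStream Stream BinaryStream Taggable Writable Buffered Entity object] + [SocketStream Auditable]
  take Auditable:  [Shareable Writable Buffered Entity object] + [Auditable Pipe Shareable LogStream Stream BinaryStream Taggable Writable Buffered Entity object] + [Auditable]
  take Pipe:  [Shareable Writable Buffered Entity object] + [Pipe Shareable LogStream Stream BinaryStream Taggable Writable Buffered Entity object]
  take Shareable:  [Shareable Writable Buffered Entity object] + [Shareable LogStream Stream BinaryStream Taggable Writable Buffered Entity object]
  take LogStream:  [Writable Buffered Entity object] + [LogStream Stream BinaryStream Taggable Writable Buffered Entity object]
  take Stream:  [Writable Buffered Entity object] + [Stream BinaryStream Taggable Writable Buffered Entity object]
  take BinaryStream:  [Writable Buffered Entity object] + [BinaryStream Taggable Writable Buffered Entity object]
  take Taggable:  [Writable Buffered Entity object] + [Taggable Writable Buffered Entity object]
  take Writable:  [Writable Buffered Entity object] + [Writable Buffered Entity object]
  take Buffered:  [Buffered Entity object] + [Buffered Entity object]
  take Entity:  [Entity object] + [Entity object]
  take object:  [object] + [object]
MRO: Persistent SocketStream Auditable Pipe Shareable LogStream Stream BinaryStream Taggable Writable Buffered Entity object
super() in SocketStream.action on a Persistent instance goes to the class after SocketStream in Persistent's MRO: Auditable.

Auditable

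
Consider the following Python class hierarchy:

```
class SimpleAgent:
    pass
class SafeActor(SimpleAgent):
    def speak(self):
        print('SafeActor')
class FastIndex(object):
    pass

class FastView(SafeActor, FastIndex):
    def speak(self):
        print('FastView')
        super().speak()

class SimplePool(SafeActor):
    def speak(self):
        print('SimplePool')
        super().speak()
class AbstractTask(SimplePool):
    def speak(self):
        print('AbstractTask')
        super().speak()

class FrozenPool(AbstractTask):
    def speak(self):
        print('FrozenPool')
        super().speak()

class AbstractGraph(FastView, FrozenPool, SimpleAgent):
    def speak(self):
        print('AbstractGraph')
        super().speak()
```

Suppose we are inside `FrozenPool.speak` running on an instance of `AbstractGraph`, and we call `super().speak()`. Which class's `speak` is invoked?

L[AbstractGraph] = AbstractGraph + merge(L[FastView], L[FrozenPool], L[SimpleAgent], [FastView FrozenPool SimpleAgent])
  take FastView:  [FastView SafeActor SimpleAgent FastIndex object] + [FrozenPool AbstractTask SimplePool SafeActor SimpleAgent object] + [SimpleAgent object] + [FastView FrozenPool SimpleAgent]
  take FrozenPool:  [SafeActor SimpleAgent FastIndex object] + [FrozenPool AbstractTask SimplePool SafeActor SimpleAgent object] + [SimpleAgent object] + [FrozenPool SimpleAgent]
  take AbstractTask:  [SafeActor SimpleAgent FastIndex object] + [AbstractTask SimplePool SafeActor SimpleAgent object] + [SimpleAgent object] + [SimpleAgent]
  take SimplePool:  [SafeActor SimpleAgent FastIndex object] + [SimplePool SafeActor SimpleAgent object] + [SimpleAgent object] + [SimpleAgent]
  take SafeActor:  [SafeActor SimpleAgent FastIndex object] + [SafeActor SimpleAgent object] + [SimpleAgent object] + [SimpleAgent]
  take SimpleAgent:  [SimpleAgent FastIndex object] + [SimpleAgent object] + [SimpleAgent object] + [SimpleAgent]
  take FastIndex:  [FastIndex object] + [object] + [object]
  take object:  [object] + [object] + [object]
MRO: AbstractGraph FastView FrozenPool AbstractTask SimplePool SafeActor SimpleAgent FastIndex object
super() in FrozenPool.speak on a AbstractGraph instance goes to the class after FrozenPool in AbstractGraph's MRO: AbstractTask.

AbstractTask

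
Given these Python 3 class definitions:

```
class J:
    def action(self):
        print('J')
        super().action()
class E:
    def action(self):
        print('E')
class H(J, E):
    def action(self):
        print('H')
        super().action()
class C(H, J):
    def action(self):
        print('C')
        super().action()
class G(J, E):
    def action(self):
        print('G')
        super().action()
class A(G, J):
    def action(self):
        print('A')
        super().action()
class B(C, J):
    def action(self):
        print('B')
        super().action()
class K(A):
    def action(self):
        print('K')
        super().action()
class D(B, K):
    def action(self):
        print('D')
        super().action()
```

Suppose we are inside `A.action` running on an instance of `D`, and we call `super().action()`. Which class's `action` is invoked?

L[D] = D + merge(L[B], L[K], [B K])
  take B:  [B C H J E object] + [K A G J E object] + [B K]
  take C:  [C H J E object] + [K A G J E object] + [K]
  take H:  [H J E object] + [K A G J E object] + [K]
  take K:  [J E object] + [K A G J E object] + [K]
  take A:  [J E object] + [A G J E object]
  take G:  [J E object] + [G J E object]
  take J:  [J E object] + [J E object]
  take E:  [E object] + [E object]
  take object:  [object] + [object]
MRO: D B C H K A G J E object
super() in A.action on a D instance goes to the class after A in D's MRO: G.

G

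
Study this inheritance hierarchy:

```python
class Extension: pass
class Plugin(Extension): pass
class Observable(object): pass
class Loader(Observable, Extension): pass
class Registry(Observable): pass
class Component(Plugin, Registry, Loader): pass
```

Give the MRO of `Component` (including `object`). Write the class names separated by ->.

Component -> Plugin -> Registry -> Loader -> Observable -> Extension -> object

L[Component] = Component + merge(L[Plugin], L[Registry], L[Loader], [Plugin Registry Loader])
  take Plugin:  [Plugin Extension object] + [Registry Observable object] + [Loader Observable Extension object] + [Plugin Registry Loader]
  take Registry:  [Extension object] + [Registry Observable object] + [Loader Observable Extension object] + [Registry Loader]
  take Loader:  [Extension object] + [Observable object] + [Loader Observable Extension object] + [Loader]
  take Observable:  [Extension object] + [Observable object] + [Observable Extension object]
  take Extension:  [Extension object] + [object] + [Extension object]
  take object:  [object] + [object] + [object]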